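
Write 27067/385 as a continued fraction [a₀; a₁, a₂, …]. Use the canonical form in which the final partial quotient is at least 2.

[70; 3, 3, 2, 3, 1, 3]

⌊27067/385⌋ = 70, remainder 117
⌊385/117⌋ = 3, remainder 34
⌊117/34⌋ = 3, remainder 15
⌊34/15⌋ = 2, remainder 4
⌊15/4⌋ = 3, remainder 3
⌊4/3⌋ = 1, remainder 1
⌊3/1⌋ = 3, remainder 0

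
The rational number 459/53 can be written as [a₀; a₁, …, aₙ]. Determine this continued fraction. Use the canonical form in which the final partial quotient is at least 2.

[8; 1, 1, 1, 17]

459 ÷ 53 → quotient 8, remainder 35
53 ÷ 35 → quotient 1, remainder 18
35 ÷ 18 → quotient 1, remainder 17
18 ÷ 17 → quotient 1, remainder 1
17 ÷ 1 → quotient 17, remainder 0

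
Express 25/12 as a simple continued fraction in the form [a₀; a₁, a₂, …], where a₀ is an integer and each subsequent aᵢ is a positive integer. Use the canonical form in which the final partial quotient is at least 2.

[2; 12]

25 ÷ 12 → quotient 2, remainder 1
12 ÷ 1 → quotient 12, remainder 0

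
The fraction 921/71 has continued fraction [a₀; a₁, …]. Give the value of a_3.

Run the Euclidean algorithm, recording each quotient:
921 ÷ 71 → quotient 12, remainder 69
71 ÷ 69 → quotient 1, remainder 2
69 ÷ 2 → quotient 34, remainder 1
2 ÷ 1 → quotient 2, remainder 0

2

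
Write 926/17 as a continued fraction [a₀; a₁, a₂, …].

926 ÷ 17 → quotient 54, remainder 8
17 ÷ 8 → quotient 2, remainder 1
8 ÷ 1 → quotient 8, remainder 0

[54; 2, 8]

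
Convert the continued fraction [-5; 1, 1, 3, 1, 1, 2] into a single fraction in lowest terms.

a_0 = -5: -5/1
a_1 = 1: -4/1
a_2 = 1: -9/2
a_3 = 3: -31/7
a_4 = 1: -40/9
a_5 = 1: -71/16
a_6 = 2: -182/41

-182/41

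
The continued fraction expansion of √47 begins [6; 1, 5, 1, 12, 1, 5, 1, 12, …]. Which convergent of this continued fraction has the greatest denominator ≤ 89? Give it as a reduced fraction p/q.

List convergents until the denominator exceeds the bound:
a_0 = 6: 6/1  (≤ bound)
a_1 = 1: 7/1  (≤ bound)
a_2 = 5: 41/6  (≤ bound)
a_3 = 1: 48/7  (≤ bound)
a_4 = 12: 617/90  (> 89, stop)

48/7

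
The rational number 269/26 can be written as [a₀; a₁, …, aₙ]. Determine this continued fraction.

[10; 2, 1, 8]

Apply division with remainder until the remainder is 0:
269 = 10·26 + 9, so a_0 = 10
26 = 2·9 + 8, so a_1 = 2
9 = 1·8 + 1, so a_2 = 1
8 = 8·1 + 0, so a_3 = 8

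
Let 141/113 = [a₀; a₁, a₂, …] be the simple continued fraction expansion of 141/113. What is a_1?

4

141 ÷ 113 → quotient 1, remainder 28
113 ÷ 28 → quotient 4, remainder 1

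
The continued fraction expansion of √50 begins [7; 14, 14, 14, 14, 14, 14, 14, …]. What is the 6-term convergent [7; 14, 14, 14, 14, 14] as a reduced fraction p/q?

Collapse the nested fraction from the inside out:
Start with 14.
14 + 1/(14/1) = 14 + 1/14 = 197/14
14 + 1/(197/14) = 14 + 14/197 = 2772/197
14 + 1/(2772/197) = 14 + 197/2772 = 39005/2772
14 + 1/(39005/2772) = 14 + 2772/39005 = 548842/39005
7 + 1/(548842/39005) = 7 + 39005/548842 = 3880899/548842

3880899/548842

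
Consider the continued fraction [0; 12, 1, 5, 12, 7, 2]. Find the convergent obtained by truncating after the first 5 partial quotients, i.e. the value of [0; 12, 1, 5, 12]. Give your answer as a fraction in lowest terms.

73/937

Start with 12.
5 + 1/(12/1) = 5 + 1/12 = 61/12
1 + 1/(61/12) = 1 + 12/61 = 73/61
12 + 1/(73/61) = 12 + 61/73 = 937/73
0 + 1/(937/73) = 0 + 73/937 = 73/937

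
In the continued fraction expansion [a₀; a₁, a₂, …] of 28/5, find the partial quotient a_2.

Apply division with remainder until the remainder is 0:
⌊28/5⌋ = 5, remainder 3
⌊5/3⌋ = 1, remainder 2
⌊3/2⌋ = 1, remainder 1

1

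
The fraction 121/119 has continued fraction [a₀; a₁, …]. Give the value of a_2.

2

121 ÷ 119 → quotient 1, remainder 2
119 ÷ 2 → quotient 59, remainder 1
2 ÷ 1 → quotient 2, remainder 0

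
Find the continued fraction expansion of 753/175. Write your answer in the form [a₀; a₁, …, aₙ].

⌊753/175⌋ = 4, remainder 53
⌊175/53⌋ = 3, remainder 16
⌊53/16⌋ = 3, remainder 5
⌊16/5⌋ = 3, remainder 1
⌊5/1⌋ = 5, remainder 0

[4; 3, 3, 3, 5]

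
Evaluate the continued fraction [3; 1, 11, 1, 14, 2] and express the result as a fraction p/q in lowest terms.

1573/401

Start with 2.
14 + 1/(2/1) = 14 + 1/2 = 29/2
1 + 1/(29/2) = 1 + 2/29 = 31/29
11 + 1/(31/29) = 11 + 29/31 = 370/31
1 + 1/(370/31) = 1 + 31/370 = 401/370
3 + 1/(401/370) = 3 + 370/401 = 1573/401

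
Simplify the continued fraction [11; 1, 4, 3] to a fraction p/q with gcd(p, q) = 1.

a_0 = 11: 11/1
a_1 = 1: 12/1
a_2 = 4: 59/5
a_3 = 3: 189/16

189/16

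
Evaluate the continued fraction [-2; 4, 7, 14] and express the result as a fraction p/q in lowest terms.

Start with 14.
7 + 1/(14/1) = 7 + 1/14 = 99/14
4 + 1/(99/14) = 4 + 14/99 = 410/99
-2 + 1/(410/99) = -2 + 99/410 = -721/410

-721/410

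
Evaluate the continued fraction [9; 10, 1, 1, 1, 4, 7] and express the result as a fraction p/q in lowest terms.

Compute successive convergents:
a_0 = 9: 9/1
a_1 = 10: 91/10
a_2 = 1: 100/11
a_3 = 1: 191/21
a_4 = 1: 291/32
a_5 = 4: 1355/149
a_6 = 7: 9776/1075

9776/1075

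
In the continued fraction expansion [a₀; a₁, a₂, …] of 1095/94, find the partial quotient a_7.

2

⌊1095/94⌋ = 11, remainder 61
⌊94/61⌋ = 1, remainder 33
⌊61/33⌋ = 1, remainder 28
⌊33/28⌋ = 1, remainder 5
⌊28/5⌋ = 5, remainder 3
⌊5/3⌋ = 1, remainder 2
⌊3/2⌋ = 1, remainder 1
⌊2/1⌋ = 2, remainder 0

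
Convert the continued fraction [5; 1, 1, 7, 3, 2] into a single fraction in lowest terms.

Start with 2.
3 + 1/(2/1) = 3 + 1/2 = 7/2
7 + 1/(7/2) = 7 + 2/7 = 51/7
1 + 1/(51/7) = 1 + 7/51 = 58/51
1 + 1/(58/51) = 1 + 51/58 = 109/58
5 + 1/(109/58) = 5 + 58/109 = 603/109

603/109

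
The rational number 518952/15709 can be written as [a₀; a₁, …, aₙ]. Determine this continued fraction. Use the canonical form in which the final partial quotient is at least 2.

⌊518952/15709⌋ = 33, remainder 555
⌊15709/555⌋ = 28, remainder 169
⌊555/169⌋ = 3, remainder 48
⌊169/48⌋ = 3, remainder 25
⌊48/25⌋ = 1, remainder 23
⌊25/23⌋ = 1, remainder 2
⌊23/2⌋ = 11, remainder 1
⌊2/1⌋ = 2, remainder 0

[33; 28, 3, 3, 1, 1, 11, 2]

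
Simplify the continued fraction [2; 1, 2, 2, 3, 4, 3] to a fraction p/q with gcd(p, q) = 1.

Starting at the tail and folding back:
Start with 3.
4 + 1/(3/1) = 4 + 1/3 = 13/3
3 + 1/(13/3) = 3 + 3/13 = 42/13
2 + 1/(42/13) = 2 + 13/42 = 97/42
2 + 1/(97/42) = 2 + 42/97 = 236/97
1 + 1/(236/97) = 1 + 97/236 = 333/236
2 + 1/(333/236) = 2 + 236/333 = 902/333

902/333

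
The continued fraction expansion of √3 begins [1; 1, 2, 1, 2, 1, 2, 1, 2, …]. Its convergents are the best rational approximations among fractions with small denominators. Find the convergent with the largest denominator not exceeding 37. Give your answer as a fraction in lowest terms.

a_0 = 1: 1/1  (≤ bound)
a_1 = 1: 2/1  (≤ bound)
a_2 = 2: 5/3  (≤ bound)
a_3 = 1: 7/4  (≤ bound)
a_4 = 2: 19/11  (≤ bound)
a_5 = 1: 26/15  (≤ bound)
a_6 = 2: 71/41  (> 37, stop)

26/15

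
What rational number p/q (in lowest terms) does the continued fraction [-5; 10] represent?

-49/10

Compute successive convergents:
a_0 = -5: -5/1
a_1 = 10: -49/10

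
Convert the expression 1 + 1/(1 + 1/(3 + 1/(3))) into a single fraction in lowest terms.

23/13

a_0 = 1: 1/1
a_1 = 1: 2/1
a_2 = 3: 7/4
a_3 = 3: 23/13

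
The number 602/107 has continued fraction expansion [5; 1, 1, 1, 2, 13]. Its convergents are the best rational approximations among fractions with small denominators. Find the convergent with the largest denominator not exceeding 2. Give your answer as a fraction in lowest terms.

11/2

a_0 = 5: 5/1  (≤ bound)
a_1 = 1: 6/1  (≤ bound)
a_2 = 1: 11/2  (≤ bound)
a_3 = 1: 17/3  (> 2, stop)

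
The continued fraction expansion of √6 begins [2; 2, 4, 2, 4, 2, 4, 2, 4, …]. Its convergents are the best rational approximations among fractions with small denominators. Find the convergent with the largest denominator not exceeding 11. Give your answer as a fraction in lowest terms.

22/9

a_0 = 2: 2/1  (≤ bound)
a_1 = 2: 5/2  (≤ bound)
a_2 = 4: 22/9  (≤ bound)
a_3 = 2: 49/20  (> 11, stop)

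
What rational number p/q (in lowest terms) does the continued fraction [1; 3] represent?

4/3

Start with 3.
1 + 1/(3/1) = 1 + 1/3 = 4/3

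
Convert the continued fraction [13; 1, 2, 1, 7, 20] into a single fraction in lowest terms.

8575/624

Build up convergents one term at a time:
a_0 = 13: 13/1
a_1 = 1: 14/1
a_2 = 2: 41/3
a_3 = 1: 55/4
a_4 = 7: 426/31
a_5 = 20: 8575/624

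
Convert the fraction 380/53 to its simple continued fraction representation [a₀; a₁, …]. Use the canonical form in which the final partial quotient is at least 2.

[7; 5, 1, 8]

380 = 7·53 + 9, so a_0 = 7
53 = 5·9 + 8, so a_1 = 5
9 = 1·8 + 1, so a_2 = 1
8 = 8·1 + 0, so a_3 = 8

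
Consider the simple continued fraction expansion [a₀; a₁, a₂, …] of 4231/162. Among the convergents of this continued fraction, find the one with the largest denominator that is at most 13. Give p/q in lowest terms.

a_0 = 26: 26/1  (≤ bound)
a_1 = 8: 209/8  (≤ bound)
a_2 = 1: 235/9  (≤ bound)
a_3 = 1: 444/17  (> 13, stop)

235/9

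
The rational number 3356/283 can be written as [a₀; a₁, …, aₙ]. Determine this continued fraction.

[11; 1, 6, 13, 3]

⌊3356/283⌋ = 11, remainder 243
⌊283/243⌋ = 1, remainder 40
⌊243/40⌋ = 6, remainder 3
⌊40/3⌋ = 13, remainder 1
⌊3/1⌋ = 3, remainder 0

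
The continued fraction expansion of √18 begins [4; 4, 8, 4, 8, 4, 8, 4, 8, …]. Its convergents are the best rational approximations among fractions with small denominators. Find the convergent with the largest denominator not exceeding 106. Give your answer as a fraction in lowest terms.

a_0 = 4: 4/1  (≤ bound)
a_1 = 4: 17/4  (≤ bound)
a_2 = 8: 140/33  (≤ bound)
a_3 = 4: 577/136  (> 106, stop)

140/33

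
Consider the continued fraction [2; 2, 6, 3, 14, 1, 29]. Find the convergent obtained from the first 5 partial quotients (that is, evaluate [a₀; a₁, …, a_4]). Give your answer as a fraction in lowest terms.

1446/587

Start with 14.
3 + 1/(14/1) = 3 + 1/14 = 43/14
6 + 1/(43/14) = 6 + 14/43 = 272/43
2 + 1/(272/43) = 2 + 43/272 = 587/272
2 + 1/(587/272) = 2 + 272/587 = 1446/587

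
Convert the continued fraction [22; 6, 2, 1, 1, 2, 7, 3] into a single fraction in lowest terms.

Use the convergent recurrence hₖ = aₖ·hₖ₋₁ + hₖ₋₂ (and likewise for the denominators kₖ):
a_0 = 22: 22/1
a_1 = 6: 133/6
a_2 = 2: 288/13
a_3 = 1: 421/19
a_4 = 1: 709/32
a_5 = 2: 1839/83
a_6 = 7: 13582/613
a_7 = 3: 42585/1922

42585/1922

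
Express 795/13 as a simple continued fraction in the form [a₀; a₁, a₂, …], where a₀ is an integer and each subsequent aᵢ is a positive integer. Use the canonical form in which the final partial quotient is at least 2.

Repeatedly divide and take the remainder:
795 = 61·13 + 2, so a_0 = 61
13 = 6·2 + 1, so a_1 = 6
2 = 2·1 + 0, so a_2 = 2

[61; 6, 2]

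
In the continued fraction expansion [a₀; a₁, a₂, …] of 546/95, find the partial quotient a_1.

Run the Euclidean algorithm, recording each quotient:
546 = 5·95 + 71, so a_0 = 5
95 = 1·71 + 24, so a_1 = 1

1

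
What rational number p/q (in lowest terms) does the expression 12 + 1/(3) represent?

Start with 3.
12 + 1/(3/1) = 12 + 1/3 = 37/3

37/3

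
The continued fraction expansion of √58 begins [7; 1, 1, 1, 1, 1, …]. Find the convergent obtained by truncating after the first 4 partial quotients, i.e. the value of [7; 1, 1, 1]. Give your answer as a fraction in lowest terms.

23/3

Use the convergent recurrence hₖ = aₖ·hₖ₋₁ + hₖ₋₂ (and likewise for the denominators kₖ):
a_0 = 7: 7/1
a_1 = 1: 8/1
a_2 = 1: 15/2
a_3 = 1: 23/3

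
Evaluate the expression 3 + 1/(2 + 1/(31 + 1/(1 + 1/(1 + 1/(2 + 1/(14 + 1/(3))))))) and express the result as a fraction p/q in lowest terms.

a_0 = 3: 3/1
a_1 = 2: 7/2
a_2 = 31: 220/63
a_3 = 1: 227/65
a_4 = 1: 447/128
a_5 = 2: 1121/321
a_6 = 14: 16141/4622
a_7 = 3: 49544/14187

49544/14187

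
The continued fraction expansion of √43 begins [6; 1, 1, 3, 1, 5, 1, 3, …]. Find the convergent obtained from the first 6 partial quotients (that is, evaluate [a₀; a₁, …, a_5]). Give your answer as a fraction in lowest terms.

341/52

Starting at the tail and folding back:
Start with 5.
1 + 1/(5/1) = 1 + 1/5 = 6/5
3 + 1/(6/5) = 3 + 5/6 = 23/6
1 + 1/(23/6) = 1 + 6/23 = 29/23
1 + 1/(29/23) = 1 + 23/29 = 52/29
6 + 1/(52/29) = 6 + 29/52 = 341/52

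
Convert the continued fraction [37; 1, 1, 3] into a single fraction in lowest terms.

263/7

Build up convergents one term at a time:
a_0 = 37: 37/1
a_1 = 1: 38/1
a_2 = 1: 75/2
a_3 = 3: 263/7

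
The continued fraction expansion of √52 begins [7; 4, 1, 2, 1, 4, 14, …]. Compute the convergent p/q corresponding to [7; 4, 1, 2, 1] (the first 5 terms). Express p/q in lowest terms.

137/19

Collapse the nested fraction from the inside out:
Start with 1.
2 + 1/(1/1) = 2 + 1/1 = 3/1
1 + 1/(3/1) = 1 + 1/3 = 4/3
4 + 1/(4/3) = 4 + 3/4 = 19/4
7 + 1/(19/4) = 7 + 4/19 = 137/19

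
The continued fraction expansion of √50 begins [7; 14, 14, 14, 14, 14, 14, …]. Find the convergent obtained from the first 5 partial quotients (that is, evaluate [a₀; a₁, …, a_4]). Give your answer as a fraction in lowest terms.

Start with 14.
14 + 1/(14/1) = 14 + 1/14 = 197/14
14 + 1/(197/14) = 14 + 14/197 = 2772/197
14 + 1/(2772/197) = 14 + 197/2772 = 39005/2772
7 + 1/(39005/2772) = 7 + 2772/39005 = 275807/39005

275807/39005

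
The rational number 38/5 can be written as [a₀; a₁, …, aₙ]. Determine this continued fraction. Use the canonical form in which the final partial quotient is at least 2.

[7; 1, 1, 2]

38 = 7·5 + 3, so a_0 = 7
5 = 1·3 + 2, so a_1 = 1
3 = 1·2 + 1, so a_2 = 1
2 = 2·1 + 0, so a_3 = 2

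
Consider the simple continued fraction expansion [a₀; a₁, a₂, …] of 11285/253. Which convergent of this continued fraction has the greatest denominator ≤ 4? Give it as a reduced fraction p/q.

List convergents until the denominator exceeds the bound:
a_0 = 44: 44/1  (≤ bound)
a_1 = 1: 45/1  (≤ bound)
a_2 = 1: 89/2  (≤ bound)
a_3 = 1: 134/3  (≤ bound)
a_4 = 1: 223/5  (> 4, stop)

134/3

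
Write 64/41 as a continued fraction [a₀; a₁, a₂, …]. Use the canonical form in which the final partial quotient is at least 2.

64 ÷ 41 → quotient 1, remainder 23
41 ÷ 23 → quotient 1, remainder 18
23 ÷ 18 → quotient 1, remainder 5
18 ÷ 5 → quotient 3, remainder 3
5 ÷ 3 → quotient 1, remainder 2
3 ÷ 2 → quotient 1, remainder 1
2 ÷ 1 → quotient 2, remainder 0

[1; 1, 1, 3, 1, 1, 2]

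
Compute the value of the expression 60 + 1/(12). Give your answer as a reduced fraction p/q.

721/12

Starting at the tail and folding back:
Start with 12.
60 + 1/(12/1) = 60 + 1/12 = 721/12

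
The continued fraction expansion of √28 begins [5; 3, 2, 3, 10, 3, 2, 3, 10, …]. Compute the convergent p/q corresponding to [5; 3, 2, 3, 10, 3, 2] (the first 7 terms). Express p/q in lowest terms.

9403/1777

a_0 = 5: 5/1
a_1 = 3: 16/3
a_2 = 2: 37/7
a_3 = 3: 127/24
a_4 = 10: 1307/247
a_5 = 3: 4048/765
a_6 = 2: 9403/1777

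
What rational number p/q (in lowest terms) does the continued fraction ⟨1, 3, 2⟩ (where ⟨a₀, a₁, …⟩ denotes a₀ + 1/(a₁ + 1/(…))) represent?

9/7

Collapse the nested fraction from the inside out:
Start with 2.
3 + 1/(2/1) = 3 + 1/2 = 7/2
1 + 1/(7/2) = 1 + 2/7 = 9/7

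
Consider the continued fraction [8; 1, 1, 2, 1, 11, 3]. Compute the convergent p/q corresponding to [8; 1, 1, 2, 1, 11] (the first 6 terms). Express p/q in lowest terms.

703/82

Work from the innermost term outward:
Start with 11.
1 + 1/(11/1) = 1 + 1/11 = 12/11
2 + 1/(12/11) = 2 + 11/12 = 35/12
1 + 1/(35/12) = 1 + 12/35 = 47/35
1 + 1/(47/35) = 1 + 35/47 = 82/47
8 + 1/(82/47) = 8 + 47/82 = 703/82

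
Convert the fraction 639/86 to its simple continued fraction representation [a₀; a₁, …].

⌊639/86⌋ = 7, remainder 37
⌊86/37⌋ = 2, remainder 12
⌊37/12⌋ = 3, remainder 1
⌊12/1⌋ = 12, remainder 0

[7; 2, 3, 12]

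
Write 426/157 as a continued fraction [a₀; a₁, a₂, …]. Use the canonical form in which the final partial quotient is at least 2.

Repeatedly divide and take the remainder:
426 ÷ 157 → quotient 2, remainder 112
157 ÷ 112 → quotient 1, remainder 45
112 ÷ 45 → quotient 2, remainder 22
45 ÷ 22 → quotient 2, remainder 1
22 ÷ 1 → quotient 22, remainder 0

[2; 1, 2, 2, 22]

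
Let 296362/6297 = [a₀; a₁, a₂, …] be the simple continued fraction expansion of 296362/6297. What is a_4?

1

⌊296362/6297⌋ = 47, remainder 403
⌊6297/403⌋ = 15, remainder 252
⌊403/252⌋ = 1, remainder 151
⌊252/151⌋ = 1, remainder 101
⌊151/101⌋ = 1, remainder 50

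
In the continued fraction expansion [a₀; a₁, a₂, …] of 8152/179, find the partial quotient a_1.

1

8152 ÷ 179 → quotient 45, remainder 97
179 ÷ 97 → quotient 1, remainder 82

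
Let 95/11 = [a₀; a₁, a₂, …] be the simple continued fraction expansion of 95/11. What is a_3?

Run the Euclidean algorithm, recording each quotient:
⌊95/11⌋ = 8, remainder 7
⌊11/7⌋ = 1, remainder 4
⌊7/4⌋ = 1, remainder 3
⌊4/3⌋ = 1, remainder 1

1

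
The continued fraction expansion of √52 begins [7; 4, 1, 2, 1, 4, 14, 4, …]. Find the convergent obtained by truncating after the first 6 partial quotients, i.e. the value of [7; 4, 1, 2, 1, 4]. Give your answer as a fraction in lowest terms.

a_0 = 7: 7/1
a_1 = 4: 29/4
a_2 = 1: 36/5
a_3 = 2: 101/14
a_4 = 1: 137/19
a_5 = 4: 649/90

649/90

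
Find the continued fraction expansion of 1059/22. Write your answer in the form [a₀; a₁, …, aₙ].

[48; 7, 3]

1059 = 48·22 + 3, so a_0 = 48
22 = 7·3 + 1, so a_1 = 7
3 = 3·1 + 0, so a_2 = 3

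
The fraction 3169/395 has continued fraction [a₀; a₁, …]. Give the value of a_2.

Apply division with remainder until the remainder is 0:
⌊3169/395⌋ = 8, remainder 9
⌊395/9⌋ = 43, remainder 8
⌊9/8⌋ = 1, remainder 1

1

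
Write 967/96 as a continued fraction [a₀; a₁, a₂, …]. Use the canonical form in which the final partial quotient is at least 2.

[10; 13, 1, 2, 2]

Apply division with remainder until the remainder is 0:
967 = 10·96 + 7, so a_0 = 10
96 = 13·7 + 5, so a_1 = 13
7 = 1·5 + 2, so a_2 = 1
5 = 2·2 + 1, so a_3 = 2
2 = 2·1 + 0, so a_4 = 2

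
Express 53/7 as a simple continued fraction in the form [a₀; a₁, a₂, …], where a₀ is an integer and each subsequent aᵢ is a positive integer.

[7; 1, 1, 3]

⌊53/7⌋ = 7, remainder 4
⌊7/4⌋ = 1, remainder 3
⌊4/3⌋ = 1, remainder 1
⌊3/1⌋ = 3, remainder 0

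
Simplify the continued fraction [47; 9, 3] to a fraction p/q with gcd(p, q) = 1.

1319/28

Start with 3.
9 + 1/(3/1) = 9 + 1/3 = 28/3
47 + 1/(28/3) = 47 + 3/28 = 1319/28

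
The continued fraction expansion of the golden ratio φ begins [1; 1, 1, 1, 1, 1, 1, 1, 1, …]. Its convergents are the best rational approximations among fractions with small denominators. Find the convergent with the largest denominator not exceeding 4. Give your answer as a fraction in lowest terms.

a_0 = 1: 1/1  (≤ bound)
a_1 = 1: 2/1  (≤ bound)
a_2 = 1: 3/2  (≤ bound)
a_3 = 1: 5/3  (≤ bound)
a_4 = 1: 8/5  (> 4, stop)

5/3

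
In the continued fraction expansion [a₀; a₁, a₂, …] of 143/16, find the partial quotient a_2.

15

143 ÷ 16 → quotient 8, remainder 15
16 ÷ 15 → quotient 1, remainder 1
15 ÷ 1 → quotient 15, remainder 0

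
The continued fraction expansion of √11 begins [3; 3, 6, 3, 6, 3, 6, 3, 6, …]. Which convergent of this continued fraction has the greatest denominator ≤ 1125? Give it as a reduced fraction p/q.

List convergents until the denominator exceeds the bound:
a_0 = 3: 3/1  (≤ bound)
a_1 = 3: 10/3  (≤ bound)
a_2 = 6: 63/19  (≤ bound)
a_3 = 3: 199/60  (≤ bound)
a_4 = 6: 1257/379  (≤ bound)
a_5 = 3: 3970/1197  (> 1125, stop)

1257/379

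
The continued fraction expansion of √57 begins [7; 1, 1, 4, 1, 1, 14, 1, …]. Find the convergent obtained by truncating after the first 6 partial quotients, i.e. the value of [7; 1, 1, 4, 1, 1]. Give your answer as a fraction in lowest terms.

a_0 = 7: 7/1
a_1 = 1: 8/1
a_2 = 1: 15/2
a_3 = 4: 68/9
a_4 = 1: 83/11
a_5 = 1: 151/20

151/20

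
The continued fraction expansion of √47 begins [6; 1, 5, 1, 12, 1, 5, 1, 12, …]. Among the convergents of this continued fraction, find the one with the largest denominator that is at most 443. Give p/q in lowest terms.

List convergents until the denominator exceeds the bound:
a_0 = 6: 6/1  (≤ bound)
a_1 = 1: 7/1  (≤ bound)
a_2 = 5: 41/6  (≤ bound)
a_3 = 1: 48/7  (≤ bound)
a_4 = 12: 617/90  (≤ bound)
a_5 = 1: 665/97  (≤ bound)
a_6 = 5: 3942/575  (> 443, stop)

665/97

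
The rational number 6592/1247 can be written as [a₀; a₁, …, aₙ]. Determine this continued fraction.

[5; 3, 2, 35, 5]

⌊6592/1247⌋ = 5, remainder 357
⌊1247/357⌋ = 3, remainder 176
⌊357/176⌋ = 2, remainder 5
⌊176/5⌋ = 35, remainder 1
⌊5/1⌋ = 5, remainder 0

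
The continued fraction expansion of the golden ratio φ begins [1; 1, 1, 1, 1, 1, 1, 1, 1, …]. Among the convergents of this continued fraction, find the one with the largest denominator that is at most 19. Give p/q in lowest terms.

21/13

a_0 = 1: 1/1  (≤ bound)
a_1 = 1: 2/1  (≤ bound)
a_2 = 1: 3/2  (≤ bound)
a_3 = 1: 5/3  (≤ bound)
a_4 = 1: 8/5  (≤ bound)
a_5 = 1: 13/8  (≤ bound)
a_6 = 1: 21/13  (≤ bound)
a_7 = 1: 34/21  (> 19, stop)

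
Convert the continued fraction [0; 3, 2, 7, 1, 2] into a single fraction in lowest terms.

Use the convergent recurrence hₖ = aₖ·hₖ₋₁ + hₖ₋₂ (and likewise for the denominators kₖ):
a_0 = 0: 0/1
a_1 = 3: 1/3
a_2 = 2: 2/7
a_3 = 7: 15/52
a_4 = 1: 17/59
a_5 = 2: 49/170

49/170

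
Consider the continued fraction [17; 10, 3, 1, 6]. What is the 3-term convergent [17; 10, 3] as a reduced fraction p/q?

530/31

a_0 = 17: 17/1
a_1 = 10: 171/10
a_2 = 3: 530/31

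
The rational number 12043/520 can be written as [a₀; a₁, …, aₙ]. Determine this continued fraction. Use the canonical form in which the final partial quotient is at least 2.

[23; 6, 3, 1, 3, 2, 2]

⌊12043/520⌋ = 23, remainder 83
⌊520/83⌋ = 6, remainder 22
⌊83/22⌋ = 3, remainder 17
⌊22/17⌋ = 1, remainder 5
⌊17/5⌋ = 3, remainder 2
⌊5/2⌋ = 2, remainder 1
⌊2/1⌋ = 2, remainder 0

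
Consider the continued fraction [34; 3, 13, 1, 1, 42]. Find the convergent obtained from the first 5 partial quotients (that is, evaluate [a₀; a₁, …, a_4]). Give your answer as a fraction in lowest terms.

Compute successive convergents:
a_0 = 34: 34/1
a_1 = 3: 103/3
a_2 = 13: 1373/40
a_3 = 1: 1476/43
a_4 = 1: 2849/83

2849/83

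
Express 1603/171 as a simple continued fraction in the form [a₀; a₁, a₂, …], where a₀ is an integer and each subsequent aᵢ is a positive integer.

1603 ÷ 171 → quotient 9, remainder 64
171 ÷ 64 → quotient 2, remainder 43
64 ÷ 43 → quotient 1, remainder 21
43 ÷ 21 → quotient 2, remainder 1
21 ÷ 1 → quotient 21, remainder 0

[9; 2, 1, 2, 21]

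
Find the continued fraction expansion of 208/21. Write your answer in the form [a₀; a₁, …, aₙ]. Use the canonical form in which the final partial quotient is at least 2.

Apply division with remainder until the remainder is 0:
⌊208/21⌋ = 9, remainder 19
⌊21/19⌋ = 1, remainder 2
⌊19/2⌋ = 9, remainder 1
⌊2/1⌋ = 2, remainder 0

[9; 1, 9, 2]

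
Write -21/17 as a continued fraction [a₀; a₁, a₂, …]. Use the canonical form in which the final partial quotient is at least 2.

[-2; 1, 3, 4]

⌊-21/17⌋ = -2, remainder 13
⌊17/13⌋ = 1, remainder 4
⌊13/4⌋ = 3, remainder 1
⌊4/1⌋ = 4, remainder 0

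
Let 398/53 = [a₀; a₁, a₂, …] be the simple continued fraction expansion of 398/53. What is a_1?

398 = 7·53 + 27, so a_0 = 7
53 = 1·27 + 26, so a_1 = 1

1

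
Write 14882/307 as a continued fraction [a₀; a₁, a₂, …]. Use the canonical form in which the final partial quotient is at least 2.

[48; 2, 9, 1, 2, 1, 3]

Run the Euclidean algorithm, recording each quotient:
14882 ÷ 307 → quotient 48, remainder 146
307 ÷ 146 → quotient 2, remainder 15
146 ÷ 15 → quotient 9, remainder 11
15 ÷ 11 → quotient 1, remainder 4
11 ÷ 4 → quotient 2, remainder 3
4 ÷ 3 → quotient 1, remainder 1
3 ÷ 1 → quotient 3, remainder 0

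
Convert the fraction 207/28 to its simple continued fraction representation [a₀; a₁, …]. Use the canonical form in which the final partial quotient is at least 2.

[7; 2, 1, 1, 5]

Apply division with remainder until the remainder is 0:
207 = 7·28 + 11, so a_0 = 7
28 = 2·11 + 6, so a_1 = 2
11 = 1·6 + 5, so a_2 = 1
6 = 1·5 + 1, so a_3 = 1
5 = 5·1 + 0, so a_4 = 5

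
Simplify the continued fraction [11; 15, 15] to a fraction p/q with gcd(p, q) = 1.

2501/226

Start with 15.
15 + 1/(15/1) = 15 + 1/15 = 226/15
11 + 1/(226/15) = 11 + 15/226 = 2501/226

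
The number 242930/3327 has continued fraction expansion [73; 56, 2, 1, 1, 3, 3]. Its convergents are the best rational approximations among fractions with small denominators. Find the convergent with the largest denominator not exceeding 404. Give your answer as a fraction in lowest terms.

List convergents until the denominator exceeds the bound:
a_0 = 73: 73/1  (≤ bound)
a_1 = 56: 4089/56  (≤ bound)
a_2 = 2: 8251/113  (≤ bound)
a_3 = 1: 12340/169  (≤ bound)
a_4 = 1: 20591/282  (≤ bound)
a_5 = 3: 74113/1015  (> 404, stop)

20591/282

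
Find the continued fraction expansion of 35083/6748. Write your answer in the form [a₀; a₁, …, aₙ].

[5; 5, 40, 1, 2, 3, 3]

Repeatedly divide and take the remainder:
⌊35083/6748⌋ = 5, remainder 1343
⌊6748/1343⌋ = 5, remainder 33
⌊1343/33⌋ = 40, remainder 23
⌊33/23⌋ = 1, remainder 10
⌊23/10⌋ = 2, remainder 3
⌊10/3⌋ = 3, remainder 1
⌊3/1⌋ = 3, remainder 0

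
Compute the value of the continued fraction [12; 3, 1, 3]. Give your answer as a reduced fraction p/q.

184/15

a_0 = 12: 12/1
a_1 = 3: 37/3
a_2 = 1: 49/4
a_3 = 3: 184/15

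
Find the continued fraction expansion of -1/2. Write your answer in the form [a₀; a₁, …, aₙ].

-1 = -1·2 + 1, so a_0 = -1
2 = 2·1 + 0, so a_1 = 2

[-1; 2]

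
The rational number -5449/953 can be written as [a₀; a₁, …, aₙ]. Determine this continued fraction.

-5449 = -6·953 + 269, so a_0 = -6
953 = 3·269 + 146, so a_1 = 3
269 = 1·146 + 123, so a_2 = 1
146 = 1·123 + 23, so a_3 = 1
123 = 5·23 + 8, so a_4 = 5
23 = 2·8 + 7, so a_5 = 2
8 = 1·7 + 1, so a_6 = 1
7 = 7·1 + 0, so a_7 = 7

[-6; 3, 1, 1, 5, 2, 1, 7]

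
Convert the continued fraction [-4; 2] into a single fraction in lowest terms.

Starting at the tail and folding back:
Start with 2.
-4 + 1/(2/1) = -4 + 1/2 = -7/2

-7/2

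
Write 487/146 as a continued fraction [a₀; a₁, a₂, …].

Apply division with remainder until the remainder is 0:
487 = 3·146 + 49, so a_0 = 3
146 = 2·49 + 48, so a_1 = 2
49 = 1·48 + 1, so a_2 = 1
48 = 48·1 + 0, so a_3 = 48

[3; 2, 1, 48]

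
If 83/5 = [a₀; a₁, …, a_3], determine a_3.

2

83 ÷ 5 → quotient 16, remainder 3
5 ÷ 3 → quotient 1, remainder 2
3 ÷ 2 → quotient 1, remainder 1
2 ÷ 1 → quotient 2, remainder 0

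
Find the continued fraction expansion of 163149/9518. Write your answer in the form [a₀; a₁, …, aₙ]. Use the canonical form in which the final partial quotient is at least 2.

Run the Euclidean algorithm, recording each quotient:
163149 ÷ 9518 → quotient 17, remainder 1343
9518 ÷ 1343 → quotient 7, remainder 117
1343 ÷ 117 → quotient 11, remainder 56
117 ÷ 56 → quotient 2, remainder 5
56 ÷ 5 → quotient 11, remainder 1
5 ÷ 1 → quotient 5, remainder 0

[17; 7, 11, 2, 11, 5]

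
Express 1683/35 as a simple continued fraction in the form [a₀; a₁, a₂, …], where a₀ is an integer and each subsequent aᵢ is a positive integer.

[48; 11, 1, 2]

1683 = 48·35 + 3, so a_0 = 48
35 = 11·3 + 2, so a_1 = 11
3 = 1·2 + 1, so a_2 = 1
2 = 2·1 + 0, so a_3 = 2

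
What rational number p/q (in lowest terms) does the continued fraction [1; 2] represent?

Collapse the nested fraction from the inside out:
Start with 2.
1 + 1/(2/1) = 1 + 1/2 = 3/2

3/2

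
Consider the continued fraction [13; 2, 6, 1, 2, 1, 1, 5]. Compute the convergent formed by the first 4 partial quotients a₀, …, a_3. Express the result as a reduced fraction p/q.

202/15

Starting at the tail and folding back:
Start with 1.
6 + 1/(1/1) = 6 + 1/1 = 7/1
2 + 1/(7/1) = 2 + 1/7 = 15/7
13 + 1/(15/7) = 13 + 7/15 = 202/15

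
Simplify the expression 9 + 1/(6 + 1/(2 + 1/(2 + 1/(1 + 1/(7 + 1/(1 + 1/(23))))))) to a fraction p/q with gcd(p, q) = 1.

85724/9363

a_0 = 9: 9/1
a_1 = 6: 55/6
a_2 = 2: 119/13
a_3 = 2: 293/32
a_4 = 1: 412/45
a_5 = 7: 3177/347
a_6 = 1: 3589/392
a_7 = 23: 85724/9363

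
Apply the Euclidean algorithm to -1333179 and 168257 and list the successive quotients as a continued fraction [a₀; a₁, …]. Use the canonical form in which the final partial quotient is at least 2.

[-8; 13, 15, 23, 7, 2, 2]

-1333179 ÷ 168257 → quotient -8, remainder 12877
168257 ÷ 12877 → quotient 13, remainder 856
12877 ÷ 856 → quotient 15, remainder 37
856 ÷ 37 → quotient 23, remainder 5
37 ÷ 5 → quotient 7, remainder 2
5 ÷ 2 → quotient 2, remainder 1
2 ÷ 1 → quotient 2, remainder 0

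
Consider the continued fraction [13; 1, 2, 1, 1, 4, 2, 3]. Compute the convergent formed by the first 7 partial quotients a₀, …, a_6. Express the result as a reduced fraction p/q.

974/71

Start with 2.
4 + 1/(2/1) = 4 + 1/2 = 9/2
1 + 1/(9/2) = 1 + 2/9 = 11/9
1 + 1/(11/9) = 1 + 9/11 = 20/11
2 + 1/(20/11) = 2 + 11/20 = 51/20
1 + 1/(51/20) = 1 + 20/51 = 71/51
13 + 1/(71/51) = 13 + 51/71 = 974/71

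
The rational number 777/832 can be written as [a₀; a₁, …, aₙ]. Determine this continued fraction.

⌊777/832⌋ = 0, remainder 777
⌊832/777⌋ = 1, remainder 55
⌊777/55⌋ = 14, remainder 7
⌊55/7⌋ = 7, remainder 6
⌊7/6⌋ = 1, remainder 1
⌊6/1⌋ = 6, remainder 0

[0; 1, 14, 7, 1, 6]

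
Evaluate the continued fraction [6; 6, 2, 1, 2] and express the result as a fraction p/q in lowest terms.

314/51

a_0 = 6: 6/1
a_1 = 6: 37/6
a_2 = 2: 80/13
a_3 = 1: 117/19
a_4 = 2: 314/51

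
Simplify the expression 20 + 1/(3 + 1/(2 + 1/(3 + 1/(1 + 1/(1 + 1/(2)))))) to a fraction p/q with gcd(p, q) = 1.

2861/141

a_0 = 20: 20/1
a_1 = 3: 61/3
a_2 = 2: 142/7
a_3 = 3: 487/24
a_4 = 1: 629/31
a_5 = 1: 1116/55
a_6 = 2: 2861/141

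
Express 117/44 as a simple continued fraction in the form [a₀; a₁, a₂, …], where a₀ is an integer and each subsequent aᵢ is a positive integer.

[2; 1, 1, 1, 14]

Run the Euclidean algorithm, recording each quotient:
117 ÷ 44 → quotient 2, remainder 29
44 ÷ 29 → quotient 1, remainder 15
29 ÷ 15 → quotient 1, remainder 14
15 ÷ 14 → quotient 1, remainder 1
14 ÷ 1 → quotient 14, remainder 0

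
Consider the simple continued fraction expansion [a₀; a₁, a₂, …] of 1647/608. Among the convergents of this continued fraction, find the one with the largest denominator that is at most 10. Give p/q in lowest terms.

List convergents until the denominator exceeds the bound:
a_0 = 2: 2/1  (≤ bound)
a_1 = 1: 3/1  (≤ bound)
a_2 = 2: 8/3  (≤ bound)
a_3 = 2: 19/7  (≤ bound)
a_4 = 3: 65/24  (> 10, stop)

19/7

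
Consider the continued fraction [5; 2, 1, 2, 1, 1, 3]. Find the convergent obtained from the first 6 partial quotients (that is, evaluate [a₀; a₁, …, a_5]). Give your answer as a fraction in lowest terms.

102/19

a_0 = 5: 5/1
a_1 = 2: 11/2
a_2 = 1: 16/3
a_3 = 2: 43/8
a_4 = 1: 59/11
a_5 = 1: 102/19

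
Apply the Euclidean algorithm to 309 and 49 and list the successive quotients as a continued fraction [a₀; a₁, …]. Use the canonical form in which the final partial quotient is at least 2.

309 = 6·49 + 15, so a_0 = 6
49 = 3·15 + 4, so a_1 = 3
15 = 3·4 + 3, so a_2 = 3
4 = 1·3 + 1, so a_3 = 1
3 = 3·1 + 0, so a_4 = 3

[6; 3, 3, 1, 3]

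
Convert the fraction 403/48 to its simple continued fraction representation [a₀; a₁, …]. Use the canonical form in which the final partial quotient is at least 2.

[8; 2, 1, 1, 9]

403 = 8·48 + 19, so a_0 = 8
48 = 2·19 + 10, so a_1 = 2
19 = 1·10 + 9, so a_2 = 1
10 = 1·9 + 1, so a_3 = 1
9 = 9·1 + 0, so a_4 = 9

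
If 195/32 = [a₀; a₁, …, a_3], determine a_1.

10

Run the Euclidean algorithm, recording each quotient:
195 = 6·32 + 3, so a_0 = 6
32 = 10·3 + 2, so a_1 = 10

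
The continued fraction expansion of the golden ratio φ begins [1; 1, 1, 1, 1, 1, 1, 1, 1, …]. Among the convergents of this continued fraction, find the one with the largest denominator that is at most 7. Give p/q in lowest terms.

8/5

List convergents until the denominator exceeds the bound:
a_0 = 1: 1/1  (≤ bound)
a_1 = 1: 2/1  (≤ bound)
a_2 = 1: 3/2  (≤ bound)
a_3 = 1: 5/3  (≤ bound)
a_4 = 1: 8/5  (≤ bound)
a_5 = 1: 13/8  (> 7, stop)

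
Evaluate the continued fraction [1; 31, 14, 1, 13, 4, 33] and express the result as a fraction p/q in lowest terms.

a_0 = 1: 1/1
a_1 = 31: 32/31
a_2 = 14: 449/435
a_3 = 1: 481/466
a_4 = 13: 6702/6493
a_5 = 4: 27289/26438
a_6 = 33: 907239/878947

907239/878947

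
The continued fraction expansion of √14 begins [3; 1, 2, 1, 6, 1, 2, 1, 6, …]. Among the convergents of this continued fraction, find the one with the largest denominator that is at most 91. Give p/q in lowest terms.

333/89

List convergents until the denominator exceeds the bound:
a_0 = 3: 3/1  (≤ bound)
a_1 = 1: 4/1  (≤ bound)
a_2 = 2: 11/3  (≤ bound)
a_3 = 1: 15/4  (≤ bound)
a_4 = 6: 101/27  (≤ bound)
a_5 = 1: 116/31  (≤ bound)
a_6 = 2: 333/89  (≤ bound)
a_7 = 1: 449/120  (> 91, stop)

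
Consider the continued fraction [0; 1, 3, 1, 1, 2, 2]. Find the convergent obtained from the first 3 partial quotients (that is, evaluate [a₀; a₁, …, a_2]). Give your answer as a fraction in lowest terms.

3/4

a_0 = 0: 0/1
a_1 = 1: 1/1
a_2 = 3: 3/4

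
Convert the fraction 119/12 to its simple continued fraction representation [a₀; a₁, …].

[9; 1, 11]

Repeatedly divide and take the remainder:
⌊119/12⌋ = 9, remainder 11
⌊12/11⌋ = 1, remainder 1
⌊11/1⌋ = 11, remainder 0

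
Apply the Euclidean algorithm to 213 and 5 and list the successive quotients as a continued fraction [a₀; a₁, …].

[42; 1, 1, 2]

Repeatedly divide and take the remainder:
213 ÷ 5 → quotient 42, remainder 3
5 ÷ 3 → quotient 1, remainder 2
3 ÷ 2 → quotient 1, remainder 1
2 ÷ 1 → quotient 2, remainder 0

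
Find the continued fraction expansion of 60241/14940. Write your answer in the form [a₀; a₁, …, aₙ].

[4; 31, 16, 1, 1, 2, 2, 2]

Repeatedly divide and take the remainder:
⌊60241/14940⌋ = 4, remainder 481
⌊14940/481⌋ = 31, remainder 29
⌊481/29⌋ = 16, remainder 17
⌊29/17⌋ = 1, remainder 12
⌊17/12⌋ = 1, remainder 5
⌊12/5⌋ = 2, remainder 2
⌊5/2⌋ = 2, remainder 1
⌊2/1⌋ = 2, remainder 0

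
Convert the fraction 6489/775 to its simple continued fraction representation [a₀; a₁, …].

[8; 2, 1, 2, 7, 13]

Repeatedly divide and take the remainder:
6489 ÷ 775 → quotient 8, remainder 289
775 ÷ 289 → quotient 2, remainder 197
289 ÷ 197 → quotient 1, remainder 92
197 ÷ 92 → quotient 2, remainder 13
92 ÷ 13 → quotient 7, remainder 1
13 ÷ 1 → quotient 13, remainder 0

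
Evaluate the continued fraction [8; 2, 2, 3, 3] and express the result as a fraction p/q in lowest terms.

471/56

a_0 = 8: 8/1
a_1 = 2: 17/2
a_2 = 2: 42/5
a_3 = 3: 143/17
a_4 = 3: 471/56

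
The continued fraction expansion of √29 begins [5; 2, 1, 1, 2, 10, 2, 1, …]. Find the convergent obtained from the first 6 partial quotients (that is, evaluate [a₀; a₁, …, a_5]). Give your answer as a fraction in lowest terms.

727/135

Start with 10.
2 + 1/(10/1) = 2 + 1/10 = 21/10
1 + 1/(21/10) = 1 + 10/21 = 31/21
1 + 1/(31/21) = 1 + 21/31 = 52/31
2 + 1/(52/31) = 2 + 31/52 = 135/52
5 + 1/(135/52) = 5 + 52/135 = 727/135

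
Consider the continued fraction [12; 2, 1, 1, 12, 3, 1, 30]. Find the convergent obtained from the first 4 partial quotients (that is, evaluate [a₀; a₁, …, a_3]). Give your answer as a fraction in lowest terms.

Start with 1.
1 + 1/(1/1) = 1 + 1/1 = 2/1
2 + 1/(2/1) = 2 + 1/2 = 5/2
12 + 1/(5/2) = 12 + 2/5 = 62/5

62/5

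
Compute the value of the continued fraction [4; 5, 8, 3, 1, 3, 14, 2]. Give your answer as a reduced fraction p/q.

78674/18753

a_0 = 4: 4/1
a_1 = 5: 21/5
a_2 = 8: 172/41
a_3 = 3: 537/128
a_4 = 1: 709/169
a_5 = 3: 2664/635
a_6 = 14: 38005/9059
a_7 = 2: 78674/18753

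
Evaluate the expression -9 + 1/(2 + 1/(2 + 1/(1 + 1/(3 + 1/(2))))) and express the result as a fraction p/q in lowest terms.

Use the convergent recurrence hₖ = aₖ·hₖ₋₁ + hₖ₋₂ (and likewise for the denominators kₖ):
a_0 = -9: -9/1
a_1 = 2: -17/2
a_2 = 2: -43/5
a_3 = 1: -60/7
a_4 = 3: -223/26
a_5 = 2: -506/59

-506/59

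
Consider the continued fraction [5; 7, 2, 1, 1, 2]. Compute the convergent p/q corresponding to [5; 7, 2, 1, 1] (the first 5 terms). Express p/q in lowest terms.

190/37

Collapse the nested fraction from the inside out:
Start with 1.
1 + 1/(1/1) = 1 + 1/1 = 2/1
2 + 1/(2/1) = 2 + 1/2 = 5/2
7 + 1/(5/2) = 7 + 2/5 = 37/5
5 + 1/(37/5) = 5 + 5/37 = 190/37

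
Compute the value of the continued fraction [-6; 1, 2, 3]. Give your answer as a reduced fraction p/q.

-53/10

Start with 3.
2 + 1/(3/1) = 2 + 1/3 = 7/3
1 + 1/(7/3) = 1 + 3/7 = 10/7
-6 + 1/(10/7) = -6 + 7/10 = -53/10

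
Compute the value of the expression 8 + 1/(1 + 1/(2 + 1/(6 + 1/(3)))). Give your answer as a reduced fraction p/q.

521/60

a_0 = 8: 8/1
a_1 = 1: 9/1
a_2 = 2: 26/3
a_3 = 6: 165/19
a_4 = 3: 521/60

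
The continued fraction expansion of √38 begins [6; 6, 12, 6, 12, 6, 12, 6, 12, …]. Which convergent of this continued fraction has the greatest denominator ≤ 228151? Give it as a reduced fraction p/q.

202501/32850

a_0 = 6: 6/1  (≤ bound)
a_1 = 6: 37/6  (≤ bound)
a_2 = 12: 450/73  (≤ bound)
a_3 = 6: 2737/444  (≤ bound)
a_4 = 12: 33294/5401  (≤ bound)
a_5 = 6: 202501/32850  (≤ bound)
a_6 = 12: 2463306/399601  (> 228151, stop)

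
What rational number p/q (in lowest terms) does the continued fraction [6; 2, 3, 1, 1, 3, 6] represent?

2305/358

Start with 6.
3 + 1/(6/1) = 3 + 1/6 = 19/6
1 + 1/(19/6) = 1 + 6/19 = 25/19
1 + 1/(25/19) = 1 + 19/25 = 44/25
3 + 1/(44/25) = 3 + 25/44 = 157/44
2 + 1/(157/44) = 2 + 44/157 = 358/157
6 + 1/(358/157) = 6 + 157/358 = 2305/358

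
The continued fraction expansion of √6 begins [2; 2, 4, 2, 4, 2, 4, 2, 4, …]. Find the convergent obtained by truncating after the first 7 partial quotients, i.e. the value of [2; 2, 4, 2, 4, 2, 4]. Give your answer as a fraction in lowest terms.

2158/881

Start with 4.
2 + 1/(4/1) = 2 + 1/4 = 9/4
4 + 1/(9/4) = 4 + 4/9 = 40/9
2 + 1/(40/9) = 2 + 9/40 = 89/40
4 + 1/(89/40) = 4 + 40/89 = 396/89
2 + 1/(396/89) = 2 + 89/396 = 881/396
2 + 1/(881/396) = 2 + 396/881 = 2158/881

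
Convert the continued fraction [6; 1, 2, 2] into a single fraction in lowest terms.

a_0 = 6: 6/1
a_1 = 1: 7/1
a_2 = 2: 20/3
a_3 = 2: 47/7

47/7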